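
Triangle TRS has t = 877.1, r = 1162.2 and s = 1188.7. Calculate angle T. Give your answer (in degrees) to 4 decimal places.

By the law of cosines, cos T = (r² + s² − t²) / (2·r·s) ≈ 0.72182, so ∠T ≈ 43.79°.

43.7947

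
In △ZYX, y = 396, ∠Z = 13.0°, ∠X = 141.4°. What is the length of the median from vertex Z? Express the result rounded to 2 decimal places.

The third angle is ∠Y = 180° − ∠X − ∠Z = 25.60°.
Law of sines: z = y·sin Z/sin Y ≈ 206.16.
Law of sines: x = y·sin X/sin Y ≈ 571.78.
Median from Z: ½√(2·y² + 2·x² − z²) ≈ 480.88.

m_Z ≈ 480.88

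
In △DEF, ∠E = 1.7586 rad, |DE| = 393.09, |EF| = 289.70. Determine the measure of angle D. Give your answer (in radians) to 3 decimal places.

∠D ≈ 0.567 rad

By the law of cosines, |FD|² = |DE|² + |EF|² − 2·|DE|·|EF|·cos E = 2.8097e+05, so |FD| ≈ 530.06.
Law of cosines again: cos D = (|FD|² + |DE|² − |EF|²)/(2·|FD|·|DE|) ≈ 0.84363, so ∠D ≈ 0.5668 rad.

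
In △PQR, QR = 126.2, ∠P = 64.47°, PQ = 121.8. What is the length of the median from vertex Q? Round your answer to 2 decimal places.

110.01

Law of sines: sin R = PQ·sin P/QR ≈ 0.87090.
Since QR ≥ PQ, only the acute value applies: ∠R ≈ 60.56°.
Then ∠Q = 180° − ∠P − ∠R ≈ 54.97°.
Law of sines gives RP = QR·sin Q/sin P ≈ 114.52.
Median from Q: ½√(2·PQ² + 2·QR² − RP²) ≈ 110.01.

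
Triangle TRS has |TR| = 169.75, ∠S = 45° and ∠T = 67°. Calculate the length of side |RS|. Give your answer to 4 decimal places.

The third angle is ∠R = 180° − ∠S − ∠T = 68.00°.
Law of sines: |RS| = |TR|·sin T/sin S ≈ 220.98.

220.9789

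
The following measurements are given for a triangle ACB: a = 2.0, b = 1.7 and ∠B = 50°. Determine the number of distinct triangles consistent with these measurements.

a·sin B = 2.0·sin(50°) ≈ 1.532.
Since a sin B < b < a (1.532 < 1.7 < 2.0), two triangles exist.

2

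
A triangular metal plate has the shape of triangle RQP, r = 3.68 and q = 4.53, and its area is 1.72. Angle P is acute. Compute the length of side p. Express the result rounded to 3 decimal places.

From area = ½·r·q·sin P, we get sin P = 2·area/(r·q) ≈ 0.20635.
Taking the acute solution, ∠P ≈ 11.91°.
Law of cosines then gives p ≈ 1.2.

1.200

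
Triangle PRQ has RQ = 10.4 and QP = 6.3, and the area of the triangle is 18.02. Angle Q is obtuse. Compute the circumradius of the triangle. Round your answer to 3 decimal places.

From area = ½·RQ·QP·sin Q, we get sin Q = 2·area/(RQ·QP) ≈ 0.55006.
Taking the obtuse solution, ∠Q ≈ 146.63°.
Law of cosines then gives PR ≈ 16.04.
Circumradius = PR/(2 sin Q) ≈ 14.58.

14.580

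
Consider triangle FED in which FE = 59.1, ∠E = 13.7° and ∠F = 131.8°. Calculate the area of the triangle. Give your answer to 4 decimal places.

area ≈ 544.3801

The third angle is ∠D = 180° − ∠F − ∠E = 34.50°.
Law of sines: ED = FE·sin F/sin D ≈ 77.785.
Law of sines: DF = FE·sin E/sin D ≈ 24.712.
Area = ½·FE·ED·sin E ≈ 544.38.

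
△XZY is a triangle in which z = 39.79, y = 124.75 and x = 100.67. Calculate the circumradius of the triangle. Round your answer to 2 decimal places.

71.10

By the law of cosines, cos X = (z² + y² − x²) / (2·z·y) ≈ 0.70625, so ∠X ≈ 0.7866 rad.
Circumradius = x/(2 sin X) ≈ 71.098.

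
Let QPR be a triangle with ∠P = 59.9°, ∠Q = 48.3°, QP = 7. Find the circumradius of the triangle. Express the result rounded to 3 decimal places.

The third angle is ∠R = 180° − ∠Q − ∠P = 71.80°.
Law of sines: PR = QP·sin Q/sin R ≈ 5.5017.
Law of sines: RQ = QP·sin P/sin R ≈ 6.375.
Circumradius = QP/(2 sin R) ≈ 3.6843.

3.684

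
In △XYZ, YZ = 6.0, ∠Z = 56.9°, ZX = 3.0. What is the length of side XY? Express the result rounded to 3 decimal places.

5.034

By the law of cosines, XY² = YZ² + ZX² − 2·YZ·ZX·cos Z = 25.34, so XY ≈ 5.0339.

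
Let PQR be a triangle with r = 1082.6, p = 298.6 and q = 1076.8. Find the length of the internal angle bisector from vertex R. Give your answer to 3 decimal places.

By the law of cosines, cos R = (p² + q² − r²) / (2·p·q) ≈ 0.11918, so ∠R ≈ 1.451 rad.
The bisector from R has length 2·p·q·cos(∠R/2)/(p+q) ≈ 349.75.

349.752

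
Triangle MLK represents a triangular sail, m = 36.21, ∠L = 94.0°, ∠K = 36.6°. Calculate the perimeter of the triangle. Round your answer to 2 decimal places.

The third angle is ∠M = 180° − ∠L − ∠K = 49.40°.
Law of sines: l = m·sin L/sin M ≈ 47.574.
Law of sines: k = m·sin K/sin M ≈ 28.434.
Semiperimeter s = (36.21+47.574+28.434)/2 = 56.109.
Perimeter = 36.21 + 47.574 + 28.434 = 112.22.

perimeter ≈ 112.22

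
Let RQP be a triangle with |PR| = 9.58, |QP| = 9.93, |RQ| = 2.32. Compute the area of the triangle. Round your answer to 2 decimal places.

Semiperimeter s = (9.93 + 9.58 + 2.32)/2 = 10.915.
Heron's formula: area = √(10.915·0.985·1.335·8.595) ≈ 11.107.

11.11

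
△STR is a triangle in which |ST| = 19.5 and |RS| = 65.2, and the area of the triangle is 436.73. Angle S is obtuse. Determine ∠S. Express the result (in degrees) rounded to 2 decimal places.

136.61

From area = ½·|RS|·|ST|·sin S, we get sin S = 2·area/(|RS|·|ST|) ≈ 0.68701.
Taking the obtuse solution, ∠S ≈ 136.61°.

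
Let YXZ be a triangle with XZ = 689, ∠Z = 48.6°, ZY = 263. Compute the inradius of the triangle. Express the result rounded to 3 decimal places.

r ≈ 90.402

By the law of cosines, YX² = XZ² + ZY² − 2·XZ·ZY·cos Z = 3.0422e+05, so YX ≈ 551.56.
Area = ½·XZ·ZY·sin Z ≈ 67963.
Semiperimeter s = (689+263+551.56)/2 = 751.78.
Inradius = area/s = 67963/751.78 ≈ 90.402.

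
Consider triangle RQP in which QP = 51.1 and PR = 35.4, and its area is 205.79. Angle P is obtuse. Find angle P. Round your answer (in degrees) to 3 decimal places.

From area = ½·QP·PR·sin P, we get sin P = 2·area/(QP·PR) ≈ 0.22753.
Taking the obtuse solution, ∠P ≈ 166.85°.

∠P ≈ 166.849°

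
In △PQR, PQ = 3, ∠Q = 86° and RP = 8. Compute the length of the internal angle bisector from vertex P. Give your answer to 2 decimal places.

Law of sines: sin R = PQ·sin Q/RP ≈ 0.37409.
Since RP ≥ PQ, only the acute value applies: ∠R ≈ 21.97°.
Then ∠P = 180° − ∠Q − ∠R ≈ 72.03°.
Law of sines gives QR = RP·sin P/sin Q ≈ 7.6284.
The bisector from P has length 2·RP·PQ·cos(∠P/2)/(RP+PQ) ≈ 3.5295.

t_P ≈ 3.53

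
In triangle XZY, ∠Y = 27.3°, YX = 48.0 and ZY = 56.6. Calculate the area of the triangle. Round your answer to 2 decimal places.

Area = ½·ZY·YX·sin Y ≈ 623.03.

area ≈ 623.03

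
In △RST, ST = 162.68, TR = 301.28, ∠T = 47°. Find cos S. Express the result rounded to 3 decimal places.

By the law of cosines, RS² = ST² + TR² − 2·ST·TR·cos T = 50382, so RS ≈ 224.46.
Law of cosines again: cos S = (RS² + ST² − TR²)/(2·RS·ST) ≈ -0.19065, so ∠S ≈ 100.99°.

-0.191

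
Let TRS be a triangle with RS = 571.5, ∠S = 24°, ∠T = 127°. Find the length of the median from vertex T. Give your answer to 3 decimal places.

The third angle is ∠R = 180° − ∠S − ∠T = 29.00°.
Law of sines: ST = RS·sin R/sin T ≈ 346.93.
Law of sines: TR = RS·sin S/sin T ≈ 291.06.
Median from T: ½√(2·ST² + 2·TR² − RS²) ≈ 144.51.

144.513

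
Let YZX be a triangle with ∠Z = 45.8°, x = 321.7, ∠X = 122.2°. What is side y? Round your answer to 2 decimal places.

79.04

The third angle is ∠Y = 180° − ∠Z − ∠X = 12.00°.
Law of sines: y = x·sin Y/sin X ≈ 79.042.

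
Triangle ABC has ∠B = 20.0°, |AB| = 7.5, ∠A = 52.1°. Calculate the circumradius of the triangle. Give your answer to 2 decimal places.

The third angle is ∠C = 180° − ∠A − ∠B = 107.90°.
Law of sines: |BC| = |AB|·sin A/sin C ≈ 6.2192.
Law of sines: |CA| = |AB|·sin B/sin C ≈ 2.6956.
Circumradius = |AB|/(2 sin C) ≈ 3.9408.

R ≈ 3.94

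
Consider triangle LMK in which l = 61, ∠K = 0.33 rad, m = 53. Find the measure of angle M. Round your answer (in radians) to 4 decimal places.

∠M ≈ 1.0069 rad

By the law of cosines, k² = l² + m² − 2·l·m·cos K = 412.89, so k ≈ 20.32.
Law of cosines again: cos M = (k² + l² − m²)/(2·k·l) ≈ 0.53444, so ∠M ≈ 1.007 rad.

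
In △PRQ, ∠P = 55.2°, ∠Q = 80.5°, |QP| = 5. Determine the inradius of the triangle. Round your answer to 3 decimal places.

r ≈ 1.616

The third angle is ∠R = 180° − ∠Q − ∠P = 44.30°.
Law of sines: |RQ| = |QP|·sin P/sin R ≈ 5.8787.
Law of sines: |PR| = |QP|·sin Q/sin R ≈ 7.0609.
Area = ½·|QP|·|RQ|·sin Q ≈ 14.495.
Semiperimeter s = (5.8787+5+7.0609)/2 = 8.9698.
Inradius = area/s = 14.495/8.9698 ≈ 1.616.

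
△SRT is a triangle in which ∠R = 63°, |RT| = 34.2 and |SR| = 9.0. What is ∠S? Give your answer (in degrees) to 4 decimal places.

By the law of cosines, |TS|² = |SR|² + |RT|² − 2·|SR|·|RT|·cos R = 971.16, so |TS| ≈ 31.163.
Law of cosines again: cos S = (|TS|² + |SR|² − |RT|²)/(2·|TS|·|SR|) ≈ -0.20943, so ∠S ≈ 102.09°.

102.0888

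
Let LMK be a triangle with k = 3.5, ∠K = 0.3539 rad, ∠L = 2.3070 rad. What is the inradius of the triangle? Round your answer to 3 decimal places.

The third angle is ∠M = π − ∠K − ∠L = 0.4807 rad.
Law of sines: l = k·sin L/sin K ≈ 7.4838.
Law of sines: m = k·sin M/sin K ≈ 4.6698.
Area = ½·k·l·sin M ≈ 6.0558.
Semiperimeter s = (7.4838+4.6698+3.5)/2 = 7.8268.
Inradius = area/s = 6.0558/7.8268 ≈ 0.77373.

0.774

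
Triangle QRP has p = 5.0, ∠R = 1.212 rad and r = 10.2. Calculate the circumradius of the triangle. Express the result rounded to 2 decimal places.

5.45

Law of sines: sin P = p·sin R/r ≈ 0.45898.
Since r ≥ p, only the acute value applies: ∠P ≈ 0.477 rad.
Then ∠Q = π − ∠R − ∠P ≈ 1.453 rad.
Law of sines gives q = r·sin Q/sin R ≈ 10.818.
Circumradius = r/(2 sin R) ≈ 5.4469.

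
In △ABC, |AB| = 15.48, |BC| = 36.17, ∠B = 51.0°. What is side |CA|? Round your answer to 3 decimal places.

29.037

By the law of cosines, |CA|² = |AB|² + |BC|² − 2·|AB|·|BC|·cos B = 843.17, so |CA| ≈ 29.037.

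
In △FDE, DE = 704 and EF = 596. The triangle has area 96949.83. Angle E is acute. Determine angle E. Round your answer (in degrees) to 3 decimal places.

From area = ½·DE·EF·sin E, we get sin E = 2·area/(DE·EF) ≈ 0.46212.
Taking the acute solution, ∠E ≈ 27.52°.

27.524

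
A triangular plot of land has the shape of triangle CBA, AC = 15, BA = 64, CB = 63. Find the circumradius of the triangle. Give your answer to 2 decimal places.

By the law of cosines, cos C = (AC² + CB² − BA²) / (2·AC·CB) ≈ 0.05185, so ∠C ≈ 87.03°.
Circumradius = BA/(2 sin C) ≈ 32.043.

32.04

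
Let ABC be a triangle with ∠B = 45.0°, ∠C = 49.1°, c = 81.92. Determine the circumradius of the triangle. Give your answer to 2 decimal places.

54.19

The third angle is ∠A = 180° − ∠B − ∠C = 85.90°.
Law of sines: a = c·sin A/sin C ≈ 108.1.
Law of sines: b = c·sin B/sin C ≈ 76.637.
Circumradius = c/(2 sin C) ≈ 54.19.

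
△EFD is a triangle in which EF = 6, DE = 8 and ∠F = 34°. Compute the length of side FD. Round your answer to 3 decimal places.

12.237

Law of sines: sin D = EF·sin F/DE ≈ 0.41939.
Since DE ≥ EF, only the acute value applies: ∠D ≈ 24.80°.
Then ∠E = 180° − ∠F − ∠D ≈ 121.20°.
Law of sines gives FD = DE·sin E/sin F ≈ 12.237.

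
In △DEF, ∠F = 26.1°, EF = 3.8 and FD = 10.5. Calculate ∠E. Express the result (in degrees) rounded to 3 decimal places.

By the law of cosines, DE² = EF² + FD² − 2·EF·FD·cos F = 53.027, so DE ≈ 7.282.
Law of cosines again: cos E = (DE² + EF² − FD²)/(2·DE·EF) ≈ -0.77304, so ∠E ≈ 140.63°.

∠E ≈ 140.628°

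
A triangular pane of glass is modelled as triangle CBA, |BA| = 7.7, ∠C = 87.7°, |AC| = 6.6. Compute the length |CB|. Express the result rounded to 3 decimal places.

Law of sines: sin B = |AC|·sin C/|BA| ≈ 0.85645.
Since |BA| ≥ |AC|, only the acute value applies: ∠B ≈ 58.92°.
Then ∠A = 180° − ∠C − ∠B ≈ 33.38°.
Law of sines gives |CB| = |BA|·sin A/sin C ≈ 4.2398.

4.240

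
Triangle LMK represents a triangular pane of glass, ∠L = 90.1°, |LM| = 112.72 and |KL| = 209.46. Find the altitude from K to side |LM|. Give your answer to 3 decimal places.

h_K ≈ 209.460

By the law of cosines, |MK|² = |KL|² + |LM|² − 2·|KL|·|LM|·cos L = 56662, so |MK| ≈ 238.04.
Area = ½·|KL|·|LM|·sin L ≈ 11805.
The altitude from K has length 2·area/|LM| ≈ 209.46.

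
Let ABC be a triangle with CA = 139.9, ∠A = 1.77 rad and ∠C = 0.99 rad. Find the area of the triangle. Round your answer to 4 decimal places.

The third angle is ∠B = π − ∠C − ∠A = 0.382 rad.
Law of sines: BC = CA·sin A/sin B ≈ 368.24.
Law of sines: AB = CA·sin C/sin B ≈ 314.07.
Area = ½·CA·BC·sin C ≈ 21535.

21534.8671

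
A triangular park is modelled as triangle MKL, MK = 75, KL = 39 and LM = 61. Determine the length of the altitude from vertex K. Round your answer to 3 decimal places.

h_K ≈ 38.873

Semiperimeter s = (39 + 61 + 75)/2 = 87.5.
Heron's formula: area = √(87.5·48.5·26.5·12.5) ≈ 1185.6.
The altitude from K has length 2·area/LM ≈ 38.873.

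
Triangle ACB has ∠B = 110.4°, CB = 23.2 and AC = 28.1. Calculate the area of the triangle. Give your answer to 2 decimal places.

Law of sines: sin A = CB·sin B/AC ≈ 0.77384.
Since AC ≥ CB, only the acute value applies: ∠A ≈ 50.70°.
Then ∠C = 180° − ∠B − ∠A ≈ 18.90°.
Law of sines gives BA = AC·sin C/sin B ≈ 9.7111.
Area = ½·AC·CB·sin C ≈ 105.58.

area ≈ 105.58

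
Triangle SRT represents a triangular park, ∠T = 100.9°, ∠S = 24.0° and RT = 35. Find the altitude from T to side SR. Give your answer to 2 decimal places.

h_T ≈ 28.71

The third angle is ∠R = 180° − ∠T − ∠S = 55.10°.
Law of sines: TS = RT·sin R/sin S ≈ 70.575.
Law of sines: SR = RT·sin T/sin S ≈ 84.498.
Area = ½·RT·TS·sin T ≈ 1212.8.
The altitude from T has length 2·area/SR ≈ 28.705.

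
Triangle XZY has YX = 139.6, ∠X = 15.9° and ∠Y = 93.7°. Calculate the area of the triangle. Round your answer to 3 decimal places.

2827.764

The third angle is ∠Z = 180° − ∠Y − ∠X = 70.40°.
Law of sines: ZY = YX·sin X/sin Z ≈ 40.597.
Law of sines: XZ = YX·sin Y/sin Z ≈ 147.88.
Area = ½·YX·ZY·sin Y ≈ 2827.8.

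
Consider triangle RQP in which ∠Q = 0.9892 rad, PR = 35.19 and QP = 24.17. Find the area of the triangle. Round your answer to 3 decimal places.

Law of sines: sin R = QP·sin Q/PR ≈ 0.57392.
Since PR ≥ QP, only the acute value applies: ∠R ≈ 0.6113 rad.
Then ∠P = π − ∠Q − ∠R ≈ 1.5411 rad.
Law of sines gives RQ = PR·sin P/sin Q ≈ 42.096.
Area = ½·PR·QP·sin P ≈ 425.08.

area ≈ 425.084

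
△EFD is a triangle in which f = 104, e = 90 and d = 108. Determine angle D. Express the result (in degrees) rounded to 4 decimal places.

∠D ≈ 67.2076°

By the law of cosines, cos D = (e² + f² − d²) / (2·e·f) ≈ 0.38739, so ∠D ≈ 67.21°.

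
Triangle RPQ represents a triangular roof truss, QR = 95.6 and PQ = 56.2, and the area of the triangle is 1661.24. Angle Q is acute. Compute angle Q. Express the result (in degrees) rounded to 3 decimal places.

∠Q ≈ 38.199°

From area = ½·PQ·QR·sin Q, we get sin Q = 2·area/(PQ·QR) ≈ 0.61840.
Taking the acute solution, ∠Q ≈ 38.20°.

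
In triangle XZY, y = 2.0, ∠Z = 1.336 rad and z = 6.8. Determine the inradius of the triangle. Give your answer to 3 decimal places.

0.860

Law of sines: sin Y = y·sin Z/z ≈ 0.28605.
Since z ≥ y, only the acute value applies: ∠Y ≈ 0.290 rad.
Then ∠X = π − ∠Z − ∠Y ≈ 1.515 rad.
Law of sines gives x = z·sin X/sin Z ≈ 6.9812.
Area = ½·z·y·sin X ≈ 6.7896.
Semiperimeter s = (6.9812+6.8+2)/2 = 7.8906.
Inradius = area/s = 6.7896/7.8906 ≈ 0.86047.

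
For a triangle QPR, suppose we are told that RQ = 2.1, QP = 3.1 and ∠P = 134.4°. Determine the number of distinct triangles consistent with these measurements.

QP·sin P = 3.1·sin(134.4°) ≈ 2.215.
Since ∠P is not acute, a triangle exists only if RQ > QP; here RQ ≤ QP, so there is no triangle.

0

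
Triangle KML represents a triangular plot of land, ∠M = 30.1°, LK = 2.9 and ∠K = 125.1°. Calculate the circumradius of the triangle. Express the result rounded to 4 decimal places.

2.8913

The third angle is ∠L = 180° − ∠K − ∠M = 24.80°.
Law of sines: ML = LK·sin K/sin M ≈ 4.731.
Law of sines: KM = LK·sin L/sin M ≈ 2.4255.
Circumradius = LK/(2 sin M) ≈ 2.8913.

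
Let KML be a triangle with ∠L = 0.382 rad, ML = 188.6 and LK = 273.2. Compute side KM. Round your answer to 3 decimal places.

By the law of cosines, KM² = ML² + LK² − 2·ML·LK·cos L = 14585, so KM ≈ 120.77.

120.768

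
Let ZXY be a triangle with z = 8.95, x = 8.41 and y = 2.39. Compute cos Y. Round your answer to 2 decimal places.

By the law of cosines, cos Y = (z² + x² − y²) / (2·z·x) ≈ 0.96399, so ∠Y ≈ 15.42°.

cos Y ≈ 0.96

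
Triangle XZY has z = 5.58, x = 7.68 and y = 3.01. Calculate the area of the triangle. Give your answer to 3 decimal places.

Semiperimeter s = (7.68 + 5.58 + 3.01)/2 = 8.135.
Heron's formula: area = √(8.135·0.455·2.555·5.125) ≈ 6.9619.

6.962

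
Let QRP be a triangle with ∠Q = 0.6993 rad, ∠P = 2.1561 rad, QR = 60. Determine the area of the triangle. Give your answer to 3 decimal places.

The third angle is ∠R = π − ∠P − ∠Q = 0.2862 rad.
Law of sines: RP = QR·sin Q/sin P ≈ 46.333.
Law of sines: PQ = QR·sin R/sin P ≈ 20.321.
Area = ½·QR·RP·sin R ≈ 392.4.

area ≈ 392.400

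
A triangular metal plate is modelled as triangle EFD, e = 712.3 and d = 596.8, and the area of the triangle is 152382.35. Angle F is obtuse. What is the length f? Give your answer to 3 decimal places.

From area = ½·d·e·sin F, we get sin F = 2·area/(d·e) ≈ 0.71692.
Taking the obtuse solution, ∠F ≈ 134.20°.
Law of cosines then gives f ≈ 1206.8.

1206.756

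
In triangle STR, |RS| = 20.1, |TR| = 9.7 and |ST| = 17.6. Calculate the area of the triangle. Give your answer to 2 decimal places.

Semiperimeter s = (9.7 + 20.1 + 17.6)/2 = 23.7.
Heron's formula: area = √(23.7·14·3.6·6.1) ≈ 85.36.

85.36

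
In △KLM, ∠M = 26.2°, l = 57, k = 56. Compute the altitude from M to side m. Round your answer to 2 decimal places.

54.99

By the law of cosines, m² = k² + l² − 2·k·l·cos M = 656.9, so m ≈ 25.63.
Area = ½·k·l·sin M ≈ 704.64.
The altitude from M has length 2·area/m ≈ 54.986.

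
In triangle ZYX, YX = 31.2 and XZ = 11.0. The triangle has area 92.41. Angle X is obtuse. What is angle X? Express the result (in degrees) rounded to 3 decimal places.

∠X ≈ 147.417°

From area = ½·YX·XZ·sin X, we get sin X = 2·area/(YX·XZ) ≈ 0.53852.
Taking the obtuse solution, ∠X ≈ 147.42°.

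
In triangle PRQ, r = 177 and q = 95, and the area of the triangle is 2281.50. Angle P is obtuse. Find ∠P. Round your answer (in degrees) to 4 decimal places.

From area = ½·r·q·sin P, we get sin P = 2·area/(r·q) ≈ 0.27136.
Taking the obtuse solution, ∠P ≈ 164.25°.

∠P ≈ 164.2545°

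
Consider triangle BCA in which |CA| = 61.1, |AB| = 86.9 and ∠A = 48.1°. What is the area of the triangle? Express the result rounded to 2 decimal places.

Area = ½·|CA|·|AB|·sin A ≈ 1976.

1975.99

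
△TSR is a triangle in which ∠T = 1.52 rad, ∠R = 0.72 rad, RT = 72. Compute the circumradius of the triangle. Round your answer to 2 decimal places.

The third angle is ∠S = π − ∠R − ∠T = 0.902 rad.
Law of sines: SR = RT·sin T/sin S ≈ 91.681.
Law of sines: TS = RT·sin R/sin S ≈ 60.531.
Circumradius = RT/(2 sin S) ≈ 45.9.

45.90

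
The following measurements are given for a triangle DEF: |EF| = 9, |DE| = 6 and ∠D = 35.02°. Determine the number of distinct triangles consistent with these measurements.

|DE|·sin D = 6·sin(35.02°) ≈ 3.443.
Since |EF| ≥ |DE|, exactly one triangle exists.

1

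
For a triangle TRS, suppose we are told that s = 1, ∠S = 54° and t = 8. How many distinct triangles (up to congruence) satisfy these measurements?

t·sin S = 8·sin(54°) ≈ 6.472.
Since s = 1 < 6.472 = t sin S, no triangle exists.

0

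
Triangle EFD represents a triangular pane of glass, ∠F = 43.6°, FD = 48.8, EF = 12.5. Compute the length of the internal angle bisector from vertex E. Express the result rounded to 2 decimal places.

By the law of cosines, DE² = EF² + FD² − 2·EF·FD·cos F = 1654.2, so DE ≈ 40.672.
Law of cosines again: cos E = (DE² + EF² − FD²)/(2·DE·EF) ≈ -0.56156, so ∠E ≈ 124.16°.
The bisector from E has length 2·DE·EF·cos(∠E/2)/(DE+EF) ≈ 8.9535.

8.95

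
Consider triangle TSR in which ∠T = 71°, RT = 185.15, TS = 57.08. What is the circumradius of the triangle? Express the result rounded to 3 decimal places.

By the law of cosines, SR² = RT² + TS² − 2·RT·TS·cos T = 30657, so SR ≈ 175.09.
Area = ½·RT·TS·sin T ≈ 4996.3.
Circumradius = SR/(2 sin T) ≈ 92.59.

92.590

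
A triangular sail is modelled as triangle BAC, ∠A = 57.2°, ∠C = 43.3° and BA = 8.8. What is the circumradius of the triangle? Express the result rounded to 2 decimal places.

The third angle is ∠B = 180° − ∠A − ∠C = 79.50°.
Law of sines: AC = BA·sin B/sin C ≈ 12.617.
Law of sines: CB = BA·sin A/sin C ≈ 10.786.
Circumradius = BA/(2 sin C) ≈ 6.4157.

R ≈ 6.42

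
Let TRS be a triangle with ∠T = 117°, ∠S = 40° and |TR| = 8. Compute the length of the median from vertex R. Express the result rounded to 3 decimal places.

9.358

The third angle is ∠R = 180° − ∠S − ∠T = 23.00°.
Law of sines: |RS| = |TR|·sin T/sin S ≈ 11.089.
Law of sines: |ST| = |TR|·sin R/sin S ≈ 4.863.
Median from R: ½√(2·|TR|² + 2·|RS|² − |ST|²) ≈ 9.3581.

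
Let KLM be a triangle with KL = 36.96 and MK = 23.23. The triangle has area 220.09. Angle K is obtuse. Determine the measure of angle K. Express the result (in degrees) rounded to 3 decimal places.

From area = ½·MK·KL·sin K, we get sin K = 2·area/(MK·KL) ≈ 0.51268.
Taking the obtuse solution, ∠K ≈ 149.16°.

149.157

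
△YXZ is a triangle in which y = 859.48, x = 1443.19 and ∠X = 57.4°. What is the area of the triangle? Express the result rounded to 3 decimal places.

Law of sines: sin Y = y·sin X/x ≈ 0.50172.
Since x ≥ y, only the acute value applies: ∠Y ≈ 30.11°.
Then ∠Z = 180° − ∠X − ∠Y ≈ 92.49°.
Law of sines gives z = x·sin Z/sin X ≈ 1711.5.
Area = ½·x·y·sin Z ≈ 6.1961e+05.

area ≈ 619612.571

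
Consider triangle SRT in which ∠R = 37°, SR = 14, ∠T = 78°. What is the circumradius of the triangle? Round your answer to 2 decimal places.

7.16

The third angle is ∠S = 180° − ∠R − ∠T = 65.00°.
Law of sines: RT = SR·sin S/sin T ≈ 12.972.
Law of sines: TS = SR·sin R/sin T ≈ 8.6136.
Circumradius = SR/(2 sin T) ≈ 7.1564.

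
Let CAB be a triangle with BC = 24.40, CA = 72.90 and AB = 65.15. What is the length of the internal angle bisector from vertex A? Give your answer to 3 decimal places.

67.831

By the law of cosines, cos A = (CA² + AB² − BC²) / (2·CA·AB) ≈ 0.94365, so ∠A ≈ 19.33°.
The bisector from A has length 2·CA·AB·cos(∠A/2)/(CA+AB) ≈ 67.831.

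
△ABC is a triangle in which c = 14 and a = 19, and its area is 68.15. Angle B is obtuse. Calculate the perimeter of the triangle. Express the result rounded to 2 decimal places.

From area = ½·c·a·sin B, we get sin B = 2·area/(c·a) ≈ 0.51241.
Taking the obtuse solution, ∠B ≈ 149.18°.
Law of cosines then gives b ≈ 31.841.
Perimeter = 19 + 31.841 + 14 = 64.841.

perimeter ≈ 64.84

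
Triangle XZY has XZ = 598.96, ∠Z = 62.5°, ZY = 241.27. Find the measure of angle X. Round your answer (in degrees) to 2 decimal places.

∠X ≈ 23.70°

By the law of cosines, YX² = XZ² + ZY² − 2·XZ·ZY·cos Z = 2.8351e+05, so YX ≈ 532.46.
Law of cosines again: cos X = (YX² + XZ² − ZY²)/(2·YX·XZ) ≈ 0.91567, so ∠X ≈ 23.70°.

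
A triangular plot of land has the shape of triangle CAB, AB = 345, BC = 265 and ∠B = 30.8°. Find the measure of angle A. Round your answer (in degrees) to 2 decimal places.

By the law of cosines, CA² = AB² + BC² − 2·AB·BC·cos B = 32189, so CA ≈ 179.41.
Law of cosines again: cos A = (CA² + AB² − BC²)/(2·CA·AB) ≈ 0.65422, so ∠A ≈ 49.14°.

∠A ≈ 49.14°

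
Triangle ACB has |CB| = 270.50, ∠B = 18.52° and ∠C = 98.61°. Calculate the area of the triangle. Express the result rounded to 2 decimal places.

area ≈ 12910.24

The third angle is ∠A = 180° − ∠C − ∠B = 62.87°.
Law of sines: |BA| = |CB|·sin C/sin A ≈ 300.52.
Law of sines: |AC| = |CB|·sin B/sin A ≈ 96.543.
Area = ½·|CB|·|BA|·sin B ≈ 12910.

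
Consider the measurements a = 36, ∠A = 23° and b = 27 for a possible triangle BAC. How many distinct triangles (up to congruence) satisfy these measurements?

b·sin A = 27·sin(23°) ≈ 10.55.
Since a ≥ b, exactly one triangle exists.

1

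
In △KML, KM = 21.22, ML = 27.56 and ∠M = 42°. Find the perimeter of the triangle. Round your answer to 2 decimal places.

perimeter ≈ 67.24

By the law of cosines, LK² = KM² + ML² − 2·KM·ML·cos M = 340.63, so LK ≈ 18.456.
Semiperimeter s = (27.56+18.456+21.22)/2 = 33.618.
Perimeter = 27.56 + 18.456 + 21.22 = 67.236.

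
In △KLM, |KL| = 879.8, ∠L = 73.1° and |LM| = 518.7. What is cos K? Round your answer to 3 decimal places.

By the law of cosines, |MK|² = |KL|² + |LM|² − 2·|KL|·|LM|·cos L = 7.7777e+05, so |MK| ≈ 881.91.
Law of cosines again: cos K = (|MK|² + |KL|² − |LM|²)/(2·|MK|·|KL|) ≈ 0.82663, so ∠K ≈ 34.25°.

0.827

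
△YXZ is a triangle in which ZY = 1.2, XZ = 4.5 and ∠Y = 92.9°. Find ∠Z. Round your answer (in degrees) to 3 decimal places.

Law of sines: sin X = ZY·sin Y/XZ ≈ 0.26633.
Since XZ ≥ ZY, only the acute value applies: ∠X ≈ 15.45°.
Then ∠Z = 180° − ∠Y − ∠X ≈ 71.65°.

71.654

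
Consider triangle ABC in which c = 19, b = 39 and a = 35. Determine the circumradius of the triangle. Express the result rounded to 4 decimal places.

By the law of cosines, cos A = (b² + c² − a²) / (2·b·c) ≈ 0.44332, so ∠A ≈ 63.68°.
Circumradius = a/(2 sin A) ≈ 19.523.

R ≈ 19.5233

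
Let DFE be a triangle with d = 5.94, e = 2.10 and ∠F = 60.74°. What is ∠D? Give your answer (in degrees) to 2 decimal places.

∠D ≈ 98.81°

By the law of cosines, f² = e² + d² − 2·e·d·cos F = 27.5, so f ≈ 5.244.
Law of cosines again: cos D = (f² + e² − d²)/(2·f·e) ≈ -0.15319, so ∠D ≈ 98.81°.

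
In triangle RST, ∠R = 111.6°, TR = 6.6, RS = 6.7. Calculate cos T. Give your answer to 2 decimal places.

By the law of cosines, ST² = TR² + RS² − 2·TR·RS·cos R = 121.01, so ST ≈ 11.
Law of cosines again: cos T = (ST² + TR² − RS²)/(2·ST·TR) ≈ 0.82420, so ∠T ≈ 34.49°.

cos T ≈ 0.82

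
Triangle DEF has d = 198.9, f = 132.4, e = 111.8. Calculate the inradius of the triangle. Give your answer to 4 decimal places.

Semiperimeter s = (198.9 + 111.8 + 132.4)/2 = 221.55.
Heron's formula: area = √(221.55·22.65·109.75·89.15) ≈ 7007.
Inradius = area/s = 7007/221.55 ≈ 31.627.

r ≈ 31.6272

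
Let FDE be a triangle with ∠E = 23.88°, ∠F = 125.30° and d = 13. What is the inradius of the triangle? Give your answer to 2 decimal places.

The third angle is ∠D = 180° − ∠E − ∠F = 30.82°.
Law of sines: f = d·sin F/sin D ≈ 20.708.
Law of sines: e = d·sin E/sin D ≈ 10.272.
Area = ½·d·f·sin E ≈ 54.491.
Semiperimeter s = (20.708+13+10.272)/2 = 21.99.
Inradius = area/s = 54.491/21.99 ≈ 2.478.

r ≈ 2.48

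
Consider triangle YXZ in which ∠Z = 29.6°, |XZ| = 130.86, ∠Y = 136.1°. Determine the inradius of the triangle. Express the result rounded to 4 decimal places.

11.1308

The third angle is ∠X = 180° − ∠Z − ∠Y = 14.30°.
Law of sines: |ZY| = |XZ|·sin X/sin Y ≈ 46.614.
Law of sines: |YX| = |XZ|·sin Z/sin Y ≈ 93.218.
Area = ½·|XZ|·|ZY|·sin Z ≈ 1506.5.
Semiperimeter s = (130.86+46.614+93.218)/2 = 135.35.
Inradius = area/s = 1506.5/135.35 ≈ 11.131.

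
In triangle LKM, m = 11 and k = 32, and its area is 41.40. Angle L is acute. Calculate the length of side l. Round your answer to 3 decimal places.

21.465

From area = ½·k·m·sin L, we get sin L = 2·area/(k·m) ≈ 0.23523.
Taking the acute solution, ∠L ≈ 13.61°.
Law of cosines then gives l ≈ 21.465.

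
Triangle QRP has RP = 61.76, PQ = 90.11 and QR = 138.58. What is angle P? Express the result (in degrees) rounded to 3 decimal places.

By the law of cosines, cos P = (RP² + PQ² − QR²) / (2·RP·PQ) ≈ -0.65319, so ∠P ≈ 130.78°.

∠P ≈ 130.783°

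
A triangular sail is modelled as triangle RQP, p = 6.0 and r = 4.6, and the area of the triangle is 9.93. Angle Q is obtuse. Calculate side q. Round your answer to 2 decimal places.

9.77

From area = ½·p·r·sin Q, we get sin Q = 2·area/(p·r) ≈ 0.71957.
Taking the obtuse solution, ∠Q ≈ 133.98°.
Law of cosines then gives q ≈ 9.772.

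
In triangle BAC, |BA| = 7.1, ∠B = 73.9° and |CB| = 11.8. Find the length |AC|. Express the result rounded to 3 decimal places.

By the law of cosines, |AC|² = |CB|² + |BA|² − 2·|CB|·|BA|·cos B = 143.18, so |AC| ≈ 11.966.

11.966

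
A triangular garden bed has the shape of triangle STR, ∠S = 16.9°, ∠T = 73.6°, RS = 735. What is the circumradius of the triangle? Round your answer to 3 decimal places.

The third angle is ∠R = 180° − ∠S − ∠T = 89.50°.
Law of sines: TR = RS·sin S/sin T ≈ 222.73.
Law of sines: ST = RS·sin R/sin T ≈ 766.14.
Circumradius = RS/(2 sin T) ≈ 383.09.

383.086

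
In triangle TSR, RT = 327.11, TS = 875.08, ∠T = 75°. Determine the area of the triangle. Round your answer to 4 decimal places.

Area = ½·RT·TS·sin T ≈ 1.3825e+05.

area ≈ 138246.8873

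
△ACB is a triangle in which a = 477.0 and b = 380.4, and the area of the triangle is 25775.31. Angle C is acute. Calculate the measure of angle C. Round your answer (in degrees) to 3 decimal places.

∠C ≈ 16.505°

From area = ½·b·a·sin C, we get sin C = 2·area/(b·a) ≈ 0.28410.
Taking the acute solution, ∠C ≈ 16.51°.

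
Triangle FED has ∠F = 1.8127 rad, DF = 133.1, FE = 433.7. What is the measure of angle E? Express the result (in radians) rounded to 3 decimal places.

0.271

By the law of cosines, ED² = DF² + FE² − 2·DF·FE·cos F = 2.3347e+05, so ED ≈ 483.18.
Law of cosines again: cos E = (FE² + ED² − DF²)/(2·FE·ED) ≈ 0.96357, so ∠E ≈ 0.2707 rad.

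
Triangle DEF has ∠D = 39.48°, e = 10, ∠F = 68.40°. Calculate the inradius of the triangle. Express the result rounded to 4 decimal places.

The third angle is ∠E = 180° − ∠F − ∠D = 72.12°.
Law of sines: d = e·sin D/sin E ≈ 6.6808.
Law of sines: f = e·sin F/sin E ≈ 9.7696.
Area = ½·e·d·sin F ≈ 31.058.
Semiperimeter s = (6.6808+10+9.7696)/2 = 13.225.
Inradius = area/s = 31.058/13.225 ≈ 2.3484.

r ≈ 2.3484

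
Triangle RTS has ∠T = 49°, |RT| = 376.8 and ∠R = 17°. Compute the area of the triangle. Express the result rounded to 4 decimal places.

area ≈ 17146.5533

The third angle is ∠S = 180° − ∠R − ∠T = 114.00°.
Law of sines: |TS| = |RT|·sin R/sin S ≈ 120.59.
Law of sines: |SR| = |RT|·sin T/sin S ≈ 311.29.
Area = ½·|RT|·|TS|·sin T ≈ 17147.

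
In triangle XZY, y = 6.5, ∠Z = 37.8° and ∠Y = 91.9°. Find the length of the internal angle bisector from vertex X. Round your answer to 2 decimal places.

The third angle is ∠X = 180° − ∠Z − ∠Y = 50.30°.
Law of sines: x = y·sin X/sin Y ≈ 5.0038.
Law of sines: z = y·sin Z/sin Y ≈ 3.9861.
The bisector from X has length 2·z·y·cos(∠X/2)/(z+y) ≈ 4.4732.

t_X ≈ 4.47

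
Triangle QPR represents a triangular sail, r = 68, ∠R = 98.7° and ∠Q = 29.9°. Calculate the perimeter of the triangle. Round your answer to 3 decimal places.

156.054

The third angle is ∠P = 180° − ∠R − ∠Q = 51.40°.
Law of sines: q = r·sin Q/sin R ≈ 34.292.
Law of sines: p = r·sin P/sin R ≈ 53.762.
Semiperimeter s = (34.292+53.762+68)/2 = 78.027.
Perimeter = 34.292 + 53.762 + 68 = 156.05.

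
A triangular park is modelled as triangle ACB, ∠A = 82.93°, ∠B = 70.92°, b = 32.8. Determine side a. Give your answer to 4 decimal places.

34.4428

The third angle is ∠C = 180° − ∠B − ∠A = 26.15°.
Law of sines: a = b·sin A/sin B ≈ 34.443.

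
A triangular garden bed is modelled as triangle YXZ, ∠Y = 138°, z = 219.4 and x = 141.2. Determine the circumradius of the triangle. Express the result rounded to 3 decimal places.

252.427

By the law of cosines, y² = x² + z² − 2·x·z·cos Y = 1.1412e+05, so y ≈ 337.81.
Area = ½·x·z·sin Y ≈ 10365.
Circumradius = y/(2 sin Y) ≈ 252.43.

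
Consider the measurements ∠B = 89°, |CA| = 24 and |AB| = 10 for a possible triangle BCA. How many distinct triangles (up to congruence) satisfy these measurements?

1

|AB|·sin B = 10·sin(89°) ≈ 9.998.
Since |CA| ≥ |AB|, exactly one triangle exists.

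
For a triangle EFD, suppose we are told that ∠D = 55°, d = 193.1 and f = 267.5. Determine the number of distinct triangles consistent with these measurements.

f·sin D = 267.5·sin(55°) ≈ 219.1.
Since d = 193.1 < 219.1 = f sin D, no triangle exists.

0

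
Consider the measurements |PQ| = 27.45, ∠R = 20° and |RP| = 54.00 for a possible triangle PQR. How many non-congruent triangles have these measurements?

2

|RP|·sin R = 54.00·sin(20°) ≈ 18.47.
Since |RP| sin R < |PQ| < |RP| (18.47 < 27.45 < 54.00), two triangles exist.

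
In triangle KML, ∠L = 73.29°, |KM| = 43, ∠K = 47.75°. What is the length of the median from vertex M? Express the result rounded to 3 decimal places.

m_M ≈ 33.268

The third angle is ∠M = 180° − ∠L − ∠K = 58.96°.
Law of sines: |ML| = |KM|·sin K/sin L ≈ 33.233.
Law of sines: |LK| = |KM|·sin M/sin L ≈ 38.467.
Median from M: ½√(2·|KM|² + 2·|ML|² − |LK|²) ≈ 33.268.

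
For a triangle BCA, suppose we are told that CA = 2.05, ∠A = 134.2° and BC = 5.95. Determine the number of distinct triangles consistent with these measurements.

1

CA·sin A = 2.05·sin(134.2°) ≈ 1.47.
Since ∠A is not acute, a triangle exists only if BC > CA; here BC > CA, so there is exactly one triangle.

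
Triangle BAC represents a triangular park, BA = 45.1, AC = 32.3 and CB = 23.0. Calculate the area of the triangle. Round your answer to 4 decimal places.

area ≈ 353.0595

Semiperimeter s = (32.3 + 23 + 45.1)/2 = 50.2.
Heron's formula: area = √(50.2·17.9·27.2·5.1) ≈ 353.06.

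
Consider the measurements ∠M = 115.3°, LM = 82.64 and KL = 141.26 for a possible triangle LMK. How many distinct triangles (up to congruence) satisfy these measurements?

LM·sin M = 82.64·sin(115.3°) ≈ 74.71.
Since ∠M is not acute, a triangle exists only if KL > LM; here KL > LM, so there is exactly one triangle.

1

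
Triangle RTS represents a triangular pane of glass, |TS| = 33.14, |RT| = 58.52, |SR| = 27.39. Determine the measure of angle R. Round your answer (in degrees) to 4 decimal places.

16.3210

By the law of cosines, cos R = (|SR|² + |RT|² − |TS|²) / (2·|SR|·|RT|) ≈ 0.95970, so ∠R ≈ 16.32°.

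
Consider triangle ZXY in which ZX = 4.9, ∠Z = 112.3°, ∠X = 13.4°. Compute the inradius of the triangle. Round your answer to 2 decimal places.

0.53

The third angle is ∠Y = 180° − ∠Z − ∠X = 54.30°.
Law of sines: XY = ZX·sin Z/sin Y ≈ 5.5826.
Law of sines: YZ = ZX·sin X/sin Y ≈ 1.3983.
Area = ½·ZX·XY·sin X ≈ 3.1697.
Semiperimeter s = (5.5826+1.3983+4.9)/2 = 5.9405.
Inradius = area/s = 3.1697/5.9405 ≈ 0.53358.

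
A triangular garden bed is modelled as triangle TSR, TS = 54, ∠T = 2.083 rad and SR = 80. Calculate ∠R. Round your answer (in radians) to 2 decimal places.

Law of sines: sin R = TS·sin T/SR ≈ 0.58837.
Since SR ≥ TS, only the acute value applies: ∠R ≈ 0.629 rad.
Then ∠S = π − ∠T − ∠R ≈ 0.430 rad.

0.63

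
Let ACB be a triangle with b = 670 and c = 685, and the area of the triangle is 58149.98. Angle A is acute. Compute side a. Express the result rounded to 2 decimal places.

From area = ½·c·b·sin A, we get sin A = 2·area/(c·b) ≈ 0.25340.
Taking the acute solution, ∠A ≈ 14.68°.
Law of cosines then gives a ≈ 173.74.

173.74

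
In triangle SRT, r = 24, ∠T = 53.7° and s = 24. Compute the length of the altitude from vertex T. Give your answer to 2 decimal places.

By the law of cosines, t² = s² + r² − 2·s·r·cos T = 470, so t ≈ 21.68.
Area = ½·s·r·sin T ≈ 232.11.
The altitude from T has length 2·area/t ≈ 21.413.

21.41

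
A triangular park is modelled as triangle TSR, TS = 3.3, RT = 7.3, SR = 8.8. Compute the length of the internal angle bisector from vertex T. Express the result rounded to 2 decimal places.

2.74

By the law of cosines, cos T = (RT² + TS² − SR²) / (2·RT·TS) ≈ -0.27522, so ∠T ≈ 105.98°.
The bisector from T has length 2·RT·TS·cos(∠T/2)/(RT+TS) ≈ 2.7362.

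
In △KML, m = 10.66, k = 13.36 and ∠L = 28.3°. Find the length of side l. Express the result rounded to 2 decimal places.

By the law of cosines, l² = k² + m² − 2·k·m·cos L = 41.334, so l ≈ 6.4292.

6.43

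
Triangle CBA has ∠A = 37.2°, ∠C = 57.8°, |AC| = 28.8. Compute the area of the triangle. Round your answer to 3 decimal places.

The third angle is ∠B = 180° − ∠A − ∠C = 85.00°.
Law of sines: |BA| = |AC|·sin C/sin B ≈ 24.463.
Law of sines: |CB| = |AC|·sin A/sin B ≈ 17.479.
Area = ½·|AC|·|BA|·sin A ≈ 212.98.

area ≈ 212.984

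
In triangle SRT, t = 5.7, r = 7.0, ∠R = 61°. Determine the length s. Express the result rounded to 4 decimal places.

7.6773

Law of sines: sin T = t·sin R/r ≈ 0.71219.
Since r ≥ t, only the acute value applies: ∠T ≈ 45.41°.
Then ∠S = 180° − ∠R − ∠T ≈ 73.59°.
Law of sines gives s = r·sin S/sin R ≈ 7.6773.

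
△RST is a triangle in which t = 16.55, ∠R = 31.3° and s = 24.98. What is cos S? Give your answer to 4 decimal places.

By the law of cosines, r² = s² + t² − 2·s·t·cos R = 191.4, so r ≈ 13.835.
Law of cosines again: cos S = (t² + r² − s²)/(2·t·r) ≈ -0.34654, so ∠S ≈ 110.28°.

cos S ≈ -0.3465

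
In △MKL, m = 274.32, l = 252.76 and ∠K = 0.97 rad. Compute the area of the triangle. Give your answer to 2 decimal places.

area ≈ 28597.60

Area = ½·l·m·sin K ≈ 28598.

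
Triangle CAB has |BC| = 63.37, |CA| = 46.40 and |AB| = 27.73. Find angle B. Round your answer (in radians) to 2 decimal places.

By the law of cosines, cos B = (|AB|² + |BC|² − |CA|²) / (2·|AB|·|BC|) ≈ 0.74883, so ∠B ≈ 0.725 rad.

∠B ≈ 0.72 rad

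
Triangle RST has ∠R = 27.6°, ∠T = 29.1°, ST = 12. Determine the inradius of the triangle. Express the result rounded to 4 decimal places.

2.7320

The third angle is ∠S = 180° − ∠T − ∠R = 123.30°.
Law of sines: TR = ST·sin S/sin R ≈ 21.649.
Law of sines: RS = ST·sin T/sin R ≈ 12.597.
Area = ½·ST·TR·sin T ≈ 63.171.
Semiperimeter s = (12+21.649+12.597)/2 = 23.123.
Inradius = area/s = 63.171/23.123 ≈ 2.732.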